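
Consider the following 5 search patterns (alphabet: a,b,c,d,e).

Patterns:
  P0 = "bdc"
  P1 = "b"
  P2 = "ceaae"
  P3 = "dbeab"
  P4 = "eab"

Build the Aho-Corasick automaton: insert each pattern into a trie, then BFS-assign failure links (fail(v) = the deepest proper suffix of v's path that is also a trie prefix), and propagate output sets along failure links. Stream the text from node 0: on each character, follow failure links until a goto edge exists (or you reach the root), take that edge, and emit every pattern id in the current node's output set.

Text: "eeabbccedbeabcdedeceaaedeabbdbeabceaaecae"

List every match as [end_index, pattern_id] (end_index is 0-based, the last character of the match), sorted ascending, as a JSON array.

Construct AC machine:
Trie nodes:
  0='ε' goto b→1 c→4 d→9 e→14
  1='b' goto d→2  [P1 ends]
  2='bd' goto c→3
  3='bdc' goto ·  [P0 ends]
  4='c' goto e→5
  5='ce' goto a→6
  6='cea' goto a→7
  7='ceaa' goto e→8
  8='ceaae' goto ·  [P2 ends]
  9='d' goto b→10
  10='db' goto e→11
  11='dbe' goto a→12
  12='dbea' goto b→13
  13='dbeab' goto ·  [P3 ends]
  14='e' goto a→15
  15='ea' goto b→16
  16='eab' goto ·  [P4 ends]

BFS fail/out derivation:
  n1('b'): parent n0 fail=0; on 'b' 0 → fail=0;  out {1}∪∅={1}
  n4('c'): parent n0 fail=0; on 'c' 0 → fail=0;  out ∅∪∅=∅
  n9('d'): parent n0 fail=0; on 'd' 0 → fail=0;  out ∅∪∅=∅
  n14('e'): parent n0 fail=0; on 'e' 0 → fail=0;  out ∅∪∅=∅
  n2('bd'): parent n1 fail=0; on 'd' 0 → fail=9;  out ∅∪∅=∅
  n5('ce'): parent n4 fail=0; on 'e' 0 → fail=14;  out ∅∪∅=∅
  n10('db'): parent n9 fail=0; on 'b' 0 → fail=1;  out ∅∪{1}={1}
  n15('ea'): parent n14 fail=0; on 'a' 0 → fail=0;  out ∅∪∅=∅
  n3('bdc'): parent n2 fail=9; on 'c' 9→0 → fail=4;  out {0}∪∅={0}
  n6('cea'): parent n5 fail=14; on 'a' 14 → fail=15;  out ∅∪∅=∅
  n11('dbe'): parent n10 fail=1; on 'e' 1→0 → fail=14;  out ∅∪∅=∅
  n16('eab'): parent n15 fail=0; on 'b' 0 → fail=1;  out {4}∪{1}={1,4}
  n7('ceaa'): parent n6 fail=15; on 'a' 15→0 → fail=0;  out ∅∪∅=∅
  n12('dbea'): parent n11 fail=14; on 'a' 14 → fail=15;  out ∅∪∅=∅
  n8('ceaae'): parent n7 fail=0; on 'e' 0 → fail=14;  out {2}∪∅={2}
  n13('dbeab'): parent n12 fail=15; on 'b' 15 → fail=16;  out {3}∪{1,4}={1,3,4}

Scan:
i=0 'e': node 0→14
i=1 'e': node 14→14 (via fail)
i=2 'a': node 14→15
i=3 'b': node 15→16  ** P1@[3:3],P4@[1:3]
i=4 'b': node 16→1 (via fail)  ** P1@[4:4]
i=5 'c': node 1→4 (via fail)
i=6 'c': node 4→4 (via fail)
i=7 'e': node 4→5
i=8 'd': node 5→9 (via fail)
i=9 'b': node 9→10  ** P1@[9:9]
i=10 'e': node 10→11
i=11 'a': node 11→12
i=12 'b': node 12→13  ** P1@[12:12],P3@[8:12],P4@[10:12]
i=13 'c': node 13→4 (via fail)
i=14 'd': node 4→9 (via fail)
i=15 'e': node 9→14 (via fail)
i=16 'd': node 14→9 (via fail)
i=17 'e': node 9→14 (via fail)
i=18 'c': node 14→4 (via fail)
i=19 'e': node 4→5
i=20 'a': node 5→6
i=21 'a': node 6→7
i=22 'e': node 7→8  ** P2@[18:22]
i=23 'd': node 8→9 (via fail)
i=24 'e': node 9→14 (via fail)
i=25 'a': node 14→15
i=26 'b': node 15→16  ** P1@[26:26],P4@[24:26]
i=27 'b': node 16→1 (via fail)  ** P1@[27:27]
i=28 'd': node 1→2
i=29 'b': node 2→10 (via fail)  ** P1@[29:29]
i=30 'e': node 10→11
i=31 'a': node 11→12
i=32 'b': node 12→13  ** P1@[32:32],P3@[28:32],P4@[30:32]
i=33 'c': node 13→4 (via fail)
i=34 'e': node 4→5
i=35 'a': node 5→6
i=36 'a': node 6→7
i=37 'e': node 7→8  ** P2@[33:37]
i=38 'c': node 8→4 (via fail)
i=39 'a': node 4→0 (via fail)
i=40 'e': node 0→14

Matches: [[3,1],[3,4],[4,1],[9,1],[12,1],[12,3],[12,4],[22,2],[26,1],[26,4],[27,1],[29,1],[32,1],[32,3],[32,4],[37,2]]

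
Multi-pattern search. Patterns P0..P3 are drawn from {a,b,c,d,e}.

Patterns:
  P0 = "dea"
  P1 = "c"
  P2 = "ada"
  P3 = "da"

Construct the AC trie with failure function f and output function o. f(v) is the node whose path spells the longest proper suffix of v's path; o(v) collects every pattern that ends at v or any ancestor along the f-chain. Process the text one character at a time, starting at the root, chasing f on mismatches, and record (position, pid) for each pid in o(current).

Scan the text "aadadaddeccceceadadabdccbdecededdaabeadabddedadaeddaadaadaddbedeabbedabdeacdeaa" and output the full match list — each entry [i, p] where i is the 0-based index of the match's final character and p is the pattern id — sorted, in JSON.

Build:
Trie (insert patterns):
  n0 'ε': a→5 c→4 d→1
  n1 'd': a→8 e→2
  n2 'de': a→3
  n3 'dea': ·  [P0 ends]
  n4 'c': ·  [P1 ends]
  n5 'a': d→6
  n6 'ad': a→7
  n7 'ada': ·  [P2 ends]
  n8 'da': ·  [P3 ends]

BFS fail/out derivation:
  n1('d'): parent n0 fail=0; on 'd' 0 → fail=0;  out ∅∪∅=∅
  n4('c'): parent n0 fail=0; on 'c' 0 → fail=0;  out {1}∪∅={1}
  n5('a'): parent n0 fail=0; on 'a' 0 → fail=0;  out ∅∪∅=∅
  n2('de'): parent n1 fail=0; on 'e' 0 → fail=0;  out ∅∪∅=∅
  n6('ad'): parent n5 fail=0; on 'd' 0 → fail=1;  out ∅∪∅=∅
  n8('da'): parent n1 fail=0; on 'a' 0 → fail=5;  out {3}∪∅={3}
  n3('dea'): parent n2 fail=0; on 'a' 0 → fail=5;  out {0}∪∅={0}
  n7('ada'): parent n6 fail=1; on 'a' 1 → fail=8;  out {2}∪{3}={2,3}

Scan:
pos 0 'a': at 5
pos 1 'a': at 5 (via fail)
pos 2 'd': at 6
pos 3 'a': at 7  → match P2@[1:3],P3@[2:3]
pos 4 'd': at 6 (via fail)
pos 5 'a': at 7  → match P2@[3:5],P3@[4:5]
pos 6 'd': at 6 (via fail)
pos 7 'd': at 1 (via fail)
pos 8 'e': at 2
pos 9 'c': at 4 (via fail)  → match P1@[9:9]
pos 10 'c': at 4 (via fail)  → match P1@[10:10]
pos 11 'c': at 4 (via fail)  → match P1@[11:11]
pos 12 'e': at 0 (via fail)
pos 13 'c': at 4  → match P1@[13:13]
pos 14 'e': at 0 (via fail)
pos 15 'a': at 5
pos 16 'd': at 6
pos 17 'a': at 7  → match P2@[15:17],P3@[16:17]
pos 18 'd': at 6 (via fail)
pos 19 'a': at 7  → match P2@[17:19],P3@[18:19]
pos 20 'b': at 0 (via fail)
pos 21 'd': at 1
pos 22 'c': at 4 (via fail)  → match P1@[22:22]
pos 23 'c': at 4 (via fail)  → match P1@[23:23]
pos 24 'b': at 0 (via fail)
pos 25 'd': at 1
pos 26 'e': at 2
pos 27 'c': at 4 (via fail)  → match P1@[27:27]
pos 28 'e': at 0 (via fail)
pos 29 'd': at 1
pos 30 'e': at 2
pos 31 'd': at 1 (via fail)
pos 32 'd': at 1 (via fail)
pos 33 'a': at 8  → match P3@[32:33]
pos 34 'a': at 5 (via fail)
pos 35 'b': at 0 (via fail)
pos 36 'e': at 0
pos 37 'a': at 5
pos 38 'd': at 6
pos 39 'a': at 7  → match P2@[37:39],P3@[38:39]
pos 40 'b': at 0 (via fail)
pos 41 'd': at 1
pos 42 'd': at 1 (via fail)
pos 43 'e': at 2
pos 44 'd': at 1 (via fail)
pos 45 'a': at 8  → match P3@[44:45]
pos 46 'd': at 6 (via fail)
pos 47 'a': at 7  → match P2@[45:47],P3@[46:47]
pos 48 'e': at 0 (via fail)
pos 49 'd': at 1
pos 50 'd': at 1 (via fail)
pos 51 'a': at 8  → match P3@[50:51]
pos 52 'a': at 5 (via fail)
pos 53 'd': at 6
pos 54 'a': at 7  → match P2@[52:54],P3@[53:54]
pos 55 'a': at 5 (via fail)
pos 56 'd': at 6
pos 57 'a': at 7  → match P2@[55:57],P3@[56:57]
pos 58 'd': at 6 (via fail)
pos 59 'd': at 1 (via fail)
pos 60 'b': at 0 (via fail)
pos 61 'e': at 0
pos 62 'd': at 1
pos 63 'e': at 2
pos 64 'a': at 3  → match P0@[62:64]
pos 65 'b': at 0 (via fail)
pos 66 'b': at 0
pos 67 'e': at 0
pos 68 'd': at 1
pos 69 'a': at 8  → match P3@[68:69]
pos 70 'b': at 0 (via fail)
pos 71 'd': at 1
pos 72 'e': at 2
pos 73 'a': at 3  → match P0@[71:73]
pos 74 'c': at 4 (via fail)  → match P1@[74:74]
pos 75 'd': at 1 (via fail)
pos 76 'e': at 2
pos 77 'a': at 3  → match P0@[75:77]
pos 78 'a': at 5 (via fail)

All matches (sorted): [[3,2],[3,3],[5,2],[5,3],[9,1],[10,1],[11,1],[13,1],[17,2],[17,3],[19,2],[19,3],[22,1],[23,1],[27,1],[33,3],[39,2],[39,3],[45,3],[47,2],[47,3],[51,3],[54,2],[54,3],[57,2],[57,3],[64,0],[69,3],[73,0],[74,1],[77,0]]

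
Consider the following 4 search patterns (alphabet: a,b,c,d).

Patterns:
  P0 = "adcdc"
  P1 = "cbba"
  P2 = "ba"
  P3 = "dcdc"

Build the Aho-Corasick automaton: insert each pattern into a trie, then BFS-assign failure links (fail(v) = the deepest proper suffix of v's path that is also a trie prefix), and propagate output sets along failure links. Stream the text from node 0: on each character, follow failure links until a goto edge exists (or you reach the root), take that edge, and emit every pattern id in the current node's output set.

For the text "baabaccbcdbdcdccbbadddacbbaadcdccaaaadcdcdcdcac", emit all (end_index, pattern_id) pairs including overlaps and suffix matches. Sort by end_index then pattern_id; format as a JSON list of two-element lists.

Build:
Trie (insert patterns):
  0='ε' goto a→1 b→10 c→6 d→12
  1='a' goto d→2
  2='ad' goto c→3
  3='adc' goto d→4
  4='adcd' goto c→5
  5='adcdc' goto ·  [P0 ends]
  6='c' goto b→7
  7='cb' goto b→8
  8='cbb' goto a→9
  9='cbba' goto ·  [P1 ends]
  10='b' goto a→11
  11='ba' goto ·  [P2 ends]
  12='d' goto c→13
  13='dc' goto d→14
  14='dcd' goto c→15
  15='dcdc' goto ·  [P3 ends]

Failure links (BFS by depth):
  n1('a'): parent n0 fail=0; on 'a' 0 → fail=0;  out ∅∪∅=∅
  n6('c'): parent n0 fail=0; on 'c' 0 → fail=0;  out ∅∪∅=∅
  n10('b'): parent n0 fail=0; on 'b' 0 → fail=0;  out ∅∪∅=∅
  n12('d'): parent n0 fail=0; on 'd' 0 → fail=0;  out ∅∪∅=∅
  n2('ad'): parent n1 fail=0; on 'd' 0 → fail=12;  out ∅∪∅=∅
  n7('cb'): parent n6 fail=0; on 'b' 0 → fail=10;  out ∅∪∅=∅
  n11('ba'): parent n10 fail=0; on 'a' 0 → fail=1;  out {2}∪∅={2}
  n13('dc'): parent n12 fail=0; on 'c' 0 → fail=6;  out ∅∪∅=∅
  n3('adc'): parent n2 fail=12; on 'c' 12 → fail=13;  out ∅∪∅=∅
  n8('cbb'): parent n7 fail=10; on 'b' 10→0 → fail=10;  out ∅∪∅=∅
  n14('dcd'): parent n13 fail=6; on 'd' 6→0 → fail=12;  out ∅∪∅=∅
  n4('adcd'): parent n3 fail=13; on 'd' 13 → fail=14;  out ∅∪∅=∅
  n9('cbba'): parent n8 fail=10; on 'a' 10 → fail=11;  out {1}∪{2}={1,2}
  n15('dcdc'): parent n14 fail=12; on 'c' 12 → fail=13;  out {3}∪∅={3}
  n5('adcdc'): parent n4 fail=14; on 'c' 14 → fail=15;  out {0}∪{3}={0,3}

Scan:
[0] read 'b'  n0⇒n10
[1] read 'a'  n10⇒n11  ** P2@[0:1]
[2] read 'a'  n11⇒n1 (fail-walked)
[3] read 'b'  n1⇒n10 (fail-walked)
[4] read 'a'  n10⇒n11  ** P2@[3:4]
[5] read 'c'  n11⇒n6 (fail-walked)
[6] read 'c'  n6⇒n6 (fail-walked)
[7] read 'b'  n6⇒n7
[8] read 'c'  n7⇒n6 (fail-walked)
[9] read 'd'  n6⇒n12 (fail-walked)
[10] read 'b'  n12⇒n10 (fail-walked)
[11] read 'd'  n10⇒n12 (fail-walked)
[12] read 'c'  n12⇒n13
[13] read 'd'  n13⇒n14
[14] read 'c'  n14⇒n15  ** P3@[11:14]
[15] read 'c'  n15⇒n6 (fail-walked)
[16] read 'b'  n6⇒n7
[17] read 'b'  n7⇒n8
[18] read 'a'  n8⇒n9  ** P1@[15:18],P2@[17:18]
[19] read 'd'  n9⇒n2 (fail-walked)
[20] read 'd'  n2⇒n12 (fail-walked)
[21] read 'd'  n12⇒n12 (fail-walked)
[22] read 'a'  n12⇒n1 (fail-walked)
[23] read 'c'  n1⇒n6 (fail-walked)
[24] read 'b'  n6⇒n7
[25] read 'b'  n7⇒n8
[26] read 'a'  n8⇒n9  ** P1@[23:26],P2@[25:26]
[27] read 'a'  n9⇒n1 (fail-walked)
[28] read 'd'  n1⇒n2
[29] read 'c'  n2⇒n3
[30] read 'd'  n3⇒n4
[31] read 'c'  n4⇒n5  ** P0@[27:31],P3@[28:31]
[32] read 'c'  n5⇒n6 (fail-walked)
[33] read 'a'  n6⇒n1 (fail-walked)
[34] read 'a'  n1⇒n1 (fail-walked)
[35] read 'a'  n1⇒n1 (fail-walked)
[36] read 'a'  n1⇒n1 (fail-walked)
[37] read 'd'  n1⇒n2
[38] read 'c'  n2⇒n3
[39] read 'd'  n3⇒n4
[40] read 'c'  n4⇒n5  ** P0@[36:40],P3@[37:40]
[41] read 'd'  n5⇒n14 (fail-walked)
[42] read 'c'  n14⇒n15  ** P3@[39:42]
[43] read 'd'  n15⇒n14 (fail-walked)
[44] read 'c'  n14⇒n15  ** P3@[41:44]
[45] read 'a'  n15⇒n1 (fail-walked)
[46] read 'c'  n1⇒n6 (fail-walked)

Result: [[1,2],[4,2],[14,3],[18,1],[18,2],[26,1],[26,2],[31,0],[31,3],[40,0],[40,3],[42,3],[44,3]]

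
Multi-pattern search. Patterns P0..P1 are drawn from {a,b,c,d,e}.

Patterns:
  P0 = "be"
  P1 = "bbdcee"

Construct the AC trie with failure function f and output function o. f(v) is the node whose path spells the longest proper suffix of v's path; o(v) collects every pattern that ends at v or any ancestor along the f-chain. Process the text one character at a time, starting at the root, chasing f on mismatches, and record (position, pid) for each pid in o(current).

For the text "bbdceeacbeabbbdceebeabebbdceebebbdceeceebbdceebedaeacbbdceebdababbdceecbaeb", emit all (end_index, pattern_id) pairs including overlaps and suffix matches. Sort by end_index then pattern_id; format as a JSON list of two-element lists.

Build:
Trie nodes:
  n0 'ε': b→1
  n1 'b': b→3 e→2
  n2 'be': ·  ←P0
  n3 'bb': d→4
  n4 'bbd': c→5
  n5 'bbdc': e→6
  n6 'bbdce': e→7
  n7 'bbdcee': ·  ←P1

BFS fail/out derivation:
  fail(1) 'b': from fail(0)=0 chase 'b': 0 ⇒ 0;  out=∅∪out(0)=∅
  fail(2) 'be': from fail(1)=0 chase 'e': 0 ⇒ 0;  out={0}∪out(0)={0}
  fail(3) 'bb': from fail(1)=0 chase 'b': 0 ⇒ 1;  out=∅∪out(1)=∅
  fail(4) 'bbd': from fail(3)=1 chase 'd': 1→0 ⇒ 0;  out=∅∪out(0)=∅
  fail(5) 'bbdc': from fail(4)=0 chase 'c': 0 ⇒ 0;  out=∅∪out(0)=∅
  fail(6) 'bbdce': from fail(5)=0 chase 'e': 0 ⇒ 0;  out=∅∪out(0)=∅
  fail(7) 'bbdcee': from fail(6)=0 chase 'e': 0 ⇒ 0;  out={1}∪out(0)={1}

Scan:
i=0 'b': node 0→1
i=1 'b': node 1→3
i=2 'd': node 3→4
i=3 'c': node 4→5
i=4 'e': node 5→6
i=5 'e': node 6→7  ** P1@[0:5]
i=6 'a': node 7→0 (fail-walked)
i=7 'c': node 0→0
i=8 'b': node 0→1
i=9 'e': node 1→2  ** P0@[8:9]
i=10 'a': node 2→0 (fail-walked)
i=11 'b': node 0→1
i=12 'b': node 1→3
i=13 'b': node 3→3 (fail-walked)
i=14 'd': node 3→4
i=15 'c': node 4→5
i=16 'e': node 5→6
i=17 'e': node 6→7  ** P1@[12:17]
i=18 'b': node 7→1 (fail-walked)
i=19 'e': node 1→2  ** P0@[18:19]
i=20 'a': node 2→0 (fail-walked)
i=21 'b': node 0→1
i=22 'e': node 1→2  ** P0@[21:22]
i=23 'b': node 2→1 (fail-walked)
i=24 'b': node 1→3
i=25 'd': node 3→4
i=26 'c': node 4→5
i=27 'e': node 5→6
i=28 'e': node 6→7  ** P1@[23:28]
i=29 'b': node 7→1 (fail-walked)
i=30 'e': node 1→2  ** P0@[29:30]
i=31 'b': node 2→1 (fail-walked)
i=32 'b': node 1→3
i=33 'd': node 3→4
i=34 'c': node 4→5
i=35 'e': node 5→6
i=36 'e': node 6→7  ** P1@[31:36]
i=37 'c': node 7→0 (fail-walked)
i=38 'e': node 0→0
i=39 'e': node 0→0
i=40 'b': node 0→1
i=41 'b': node 1→3
i=42 'd': node 3→4
i=43 'c': node 4→5
i=44 'e': node 5→6
i=45 'e': node 6→7  ** P1@[40:45]
i=46 'b': node 7→1 (fail-walked)
i=47 'e': node 1→2  ** P0@[46:47]
i=48 'd': node 2→0 (fail-walked)
i=49 'a': node 0→0
i=50 'e': node 0→0
i=51 'a': node 0→0
i=52 'c': node 0→0
i=53 'b': node 0→1
i=54 'b': node 1→3
i=55 'd': node 3→4
i=56 'c': node 4→5
i=57 'e': node 5→6
i=58 'e': node 6→7  ** P1@[53:58]
i=59 'b': node 7→1 (fail-walked)
i=60 'd': node 1→0 (fail-walked)
i=61 'a': node 0→0
i=62 'b': node 0→1
i=63 'a': node 1→0 (fail-walked)
i=64 'b': node 0→1
i=65 'b': node 1→3
i=66 'd': node 3→4
i=67 'c': node 4→5
i=68 'e': node 5→6
i=69 'e': node 6→7  ** P1@[64:69]
i=70 'c': node 7→0 (fail-walked)
i=71 'b': node 0→1
i=72 'a': node 1→0 (fail-walked)
i=73 'e': node 0→0
i=74 'b': node 0→1

All matches (sorted): [[5,1],[9,0],[17,1],[19,0],[22,0],[28,1],[30,0],[36,1],[45,1],[47,0],[58,1],[69,1]]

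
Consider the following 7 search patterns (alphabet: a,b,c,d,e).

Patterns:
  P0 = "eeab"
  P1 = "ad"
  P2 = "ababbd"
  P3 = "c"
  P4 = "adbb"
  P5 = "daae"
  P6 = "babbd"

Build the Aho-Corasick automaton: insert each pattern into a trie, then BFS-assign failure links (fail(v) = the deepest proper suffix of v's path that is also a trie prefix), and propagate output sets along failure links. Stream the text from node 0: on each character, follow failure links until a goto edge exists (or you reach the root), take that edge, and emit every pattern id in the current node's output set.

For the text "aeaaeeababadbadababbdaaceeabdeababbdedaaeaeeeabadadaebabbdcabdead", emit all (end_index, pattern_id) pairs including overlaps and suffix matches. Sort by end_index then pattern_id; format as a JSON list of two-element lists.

Build automaton:
Trie (insert patterns):
  0='ε' goto a→5 b→19 c→12 d→15 e→1
  1='e' goto e→2
  2='ee' goto a→3
  3='eea' goto b→4
  4='eeab' goto ·  ←P0
  5='a' goto b→7 d→6
  6='ad' goto b→13  ←P1
  7='ab' goto a→8
  8='aba' goto b→9
  9='abab' goto b→10
  10='ababb' goto d→11
  11='ababbd' goto ·  ←P2
  12='c' goto ·  ←P3
  13='adb' goto b→14
  14='adbb' goto ·  ←P4
  15='d' goto a→16
  16='da' goto a→17
  17='daa' goto e→18
  18='daae' goto ·  ←P5
  19='b' goto a→20
  20='ba' goto b→21
  21='bab' goto b→22
  22='babb' goto d→23
  23='babbd' goto ·  ←P6

BFS fail/out derivation:
  fail(1) 'e': from fail(0)=0 chase 'e': 0 ⇒ 0;  out=∅∪out(0)=∅
  fail(5) 'a': from fail(0)=0 chase 'a': 0 ⇒ 0;  out=∅∪out(0)=∅
  fail(12) 'c': from fail(0)=0 chase 'c': 0 ⇒ 0;  out={3}∪out(0)={3}
  fail(15) 'd': from fail(0)=0 chase 'd': 0 ⇒ 0;  out=∅∪out(0)=∅
  fail(19) 'b': from fail(0)=0 chase 'b': 0 ⇒ 0;  out=∅∪out(0)=∅
  fail(2) 'ee': from fail(1)=0 chase 'e': 0 ⇒ 1;  out=∅∪out(1)=∅
  fail(6) 'ad': from fail(5)=0 chase 'd': 0 ⇒ 15;  out={1}∪out(15)={1}
  fail(7) 'ab': from fail(5)=0 chase 'b': 0 ⇒ 19;  out=∅∪out(19)=∅
  fail(16) 'da': from fail(15)=0 chase 'a': 0 ⇒ 5;  out=∅∪out(5)=∅
  fail(20) 'ba': from fail(19)=0 chase 'a': 0 ⇒ 5;  out=∅∪out(5)=∅
  fail(3) 'eea': from fail(2)=1 chase 'a': 1→0 ⇒ 5;  out=∅∪out(5)=∅
  fail(8) 'aba': from fail(7)=19 chase 'a': 19 ⇒ 20;  out=∅∪out(20)=∅
  fail(13) 'adb': from fail(6)=15 chase 'b': 15→0 ⇒ 19;  out=∅∪out(19)=∅
  fail(17) 'daa': from fail(16)=5 chase 'a': 5→0 ⇒ 5;  out=∅∪out(5)=∅
  fail(21) 'bab': from fail(20)=5 chase 'b': 5 ⇒ 7;  out=∅∪out(7)=∅
  fail(4) 'eeab': from fail(3)=5 chase 'b': 5 ⇒ 7;  out={0}∪out(7)={0}
  fail(9) 'abab': from fail(8)=20 chase 'b': 20 ⇒ 21;  out=∅∪out(21)=∅
  fail(14) 'adbb': from fail(13)=19 chase 'b': 19→0 ⇒ 19;  out={4}∪out(19)={4}
  fail(18) 'daae': from fail(17)=5 chase 'e': 5→0 ⇒ 1;  out={5}∪out(1)={5}
  fail(22) 'babb': from fail(21)=7 chase 'b': 7→19→0 ⇒ 19;  out=∅∪out(19)=∅
  fail(10) 'ababb': from fail(9)=21 chase 'b': 21 ⇒ 22;  out=∅∪out(22)=∅
  fail(23) 'babbd': from fail(22)=19 chase 'd': 19→0 ⇒ 15;  out={6}∪out(15)={6}
  fail(11) 'ababbd': from fail(10)=22 chase 'd': 22 ⇒ 23;  out={2}∪out(23)={2,6}

Run:
pos 0 'a': at 5
pos 1 'e': at 1 ·f
pos 2 'a': at 5 ·f
pos 3 'a': at 5 ·f
pos 4 'e': at 1 ·f
pos 5 'e': at 2
pos 6 'a': at 3
pos 7 'b': at 4  emit P0@[4:7]
pos 8 'a': at 8 ·f
pos 9 'b': at 9
pos 10 'a': at 8 ·f
pos 11 'd': at 6 ·f  emit P1@[10:11]
pos 12 'b': at 13
pos 13 'a': at 20 ·f
pos 14 'd': at 6 ·f  emit P1@[13:14]
pos 15 'a': at 16 ·f
pos 16 'b': at 7 ·f
pos 17 'a': at 8
pos 18 'b': at 9
pos 19 'b': at 10
pos 20 'd': at 11  emit P2@[15:20],P6@[16:20]
pos 21 'a': at 16 ·f
pos 22 'a': at 17
pos 23 'c': at 12 ·f  emit P3@[23:23]
pos 24 'e': at 1 ·f
pos 25 'e': at 2
pos 26 'a': at 3
pos 27 'b': at 4  emit P0@[24:27]
pos 28 'd': at 15 ·f
pos 29 'e': at 1 ·f
pos 30 'a': at 5 ·f
pos 31 'b': at 7
pos 32 'a': at 8
pos 33 'b': at 9
pos 34 'b': at 10
pos 35 'd': at 11  emit P2@[30:35],P6@[31:35]
pos 36 'e': at 1 ·f
pos 37 'd': at 15 ·f
pos 38 'a': at 16
pos 39 'a': at 17
pos 40 'e': at 18  emit P5@[37:40]
pos 41 'a': at 5 ·f
pos 42 'e': at 1 ·f
pos 43 'e': at 2
pos 44 'e': at 2 ·f
pos 45 'a': at 3
pos 46 'b': at 4  emit P0@[43:46]
pos 47 'a': at 8 ·f
pos 48 'd': at 6 ·f  emit P1@[47:48]
pos 49 'a': at 16 ·f
pos 50 'd': at 6 ·f  emit P1@[49:50]
pos 51 'a': at 16 ·f
pos 52 'e': at 1 ·f
pos 53 'b': at 19 ·f
pos 54 'a': at 20
pos 55 'b': at 21
pos 56 'b': at 22
pos 57 'd': at 23  emit P6@[53:57]
pos 58 'c': at 12 ·f  emit P3@[58:58]
pos 59 'a': at 5 ·f
pos 60 'b': at 7
pos 61 'd': at 15 ·f
pos 62 'e': at 1 ·f
pos 63 'a': at 5 ·f
pos 64 'd': at 6  emit P1@[63:64]

Matches: [[7,0],[11,1],[14,1],[20,2],[20,6],[23,3],[27,0],[35,2],[35,6],[40,5],[46,0],[48,1],[50,1],[57,6],[58,3],[64,1]]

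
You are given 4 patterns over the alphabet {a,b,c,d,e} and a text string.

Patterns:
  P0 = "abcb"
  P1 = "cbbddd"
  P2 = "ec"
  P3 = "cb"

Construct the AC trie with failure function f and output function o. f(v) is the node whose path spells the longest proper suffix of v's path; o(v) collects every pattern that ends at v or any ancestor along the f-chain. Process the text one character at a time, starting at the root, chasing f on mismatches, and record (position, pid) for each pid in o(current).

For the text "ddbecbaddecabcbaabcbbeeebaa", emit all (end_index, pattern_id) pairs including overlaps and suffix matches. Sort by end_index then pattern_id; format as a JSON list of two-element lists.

Construct AC machine:
Trie (insert patterns):
  0='ε' goto a→1 c→5 e→11
  1='a' goto b→2
  2='ab' goto c→3
  3='abc' goto b→4
  4='abcb' goto ·  ←P0
  5='c' goto b→6
  6='cb' goto b→7  ←P3
  7='cbb' goto d→8
  8='cbbd' goto d→9
  9='cbbdd' goto d→10
  10='cbbddd' goto ·  ←P1
  11='e' goto c→12
  12='ec' goto ·  ←P2

Failure links (BFS by depth):
  fail(1) 'a': from fail(0)=0 chase 'a': 0 ⇒ 0;  out=∅∪out(0)=∅
  fail(5) 'c': from fail(0)=0 chase 'c': 0 ⇒ 0;  out=∅∪out(0)=∅
  fail(11) 'e': from fail(0)=0 chase 'e': 0 ⇒ 0;  out=∅∪out(0)=∅
  fail(2) 'ab': from fail(1)=0 chase 'b': 0 ⇒ 0;  out=∅∪out(0)=∅
  fail(6) 'cb': from fail(5)=0 chase 'b': 0 ⇒ 0;  out={3}∪out(0)={3}
  fail(12) 'ec': from fail(11)=0 chase 'c': 0 ⇒ 5;  out={2}∪out(5)={2}
  fail(3) 'abc': from fail(2)=0 chase 'c': 0 ⇒ 5;  out=∅∪out(5)=∅
  fail(7) 'cbb': from fail(6)=0 chase 'b': 0 ⇒ 0;  out=∅∪out(0)=∅
  fail(4) 'abcb': from fail(3)=5 chase 'b': 5 ⇒ 6;  out={0}∪out(6)={0,3}
  fail(8) 'cbbd': from fail(7)=0 chase 'd': 0 ⇒ 0;  out=∅∪out(0)=∅
  fail(9) 'cbbdd': from fail(8)=0 chase 'd': 0 ⇒ 0;  out=∅∪out(0)=∅
  fail(10) 'cbbddd': from fail(9)=0 chase 'd': 0 ⇒ 0;  out={1}∪out(0)={1}

Scan:
pos 0 'd': at 0
pos 1 'd': at 0
pos 2 'b': at 0
pos 3 'e': at 11
pos 4 'c': at 12  → match P2@[3:4]
pos 5 'b': at 6 (fail-walked)  → match P3@[4:5]
pos 6 'a': at 1 (fail-walked)
pos 7 'd': at 0 (fail-walked)
pos 8 'd': at 0
pos 9 'e': at 11
pos 10 'c': at 12  → match P2@[9:10]
pos 11 'a': at 1 (fail-walked)
pos 12 'b': at 2
pos 13 'c': at 3
pos 14 'b': at 4  → match P0@[11:14],P3@[13:14]
pos 15 'a': at 1 (fail-walked)
pos 16 'a': at 1 (fail-walked)
pos 17 'b': at 2
pos 18 'c': at 3
pos 19 'b': at 4  → match P0@[16:19],P3@[18:19]
pos 20 'b': at 7 (fail-walked)
pos 21 'e': at 11 (fail-walked)
pos 22 'e': at 11 (fail-walked)
pos 23 'e': at 11 (fail-walked)
pos 24 'b': at 0 (fail-walked)
pos 25 'a': at 1
pos 26 'a': at 1 (fail-walked)

Result: [[4,2],[5,3],[10,2],[14,0],[14,3],[19,0],[19,3]]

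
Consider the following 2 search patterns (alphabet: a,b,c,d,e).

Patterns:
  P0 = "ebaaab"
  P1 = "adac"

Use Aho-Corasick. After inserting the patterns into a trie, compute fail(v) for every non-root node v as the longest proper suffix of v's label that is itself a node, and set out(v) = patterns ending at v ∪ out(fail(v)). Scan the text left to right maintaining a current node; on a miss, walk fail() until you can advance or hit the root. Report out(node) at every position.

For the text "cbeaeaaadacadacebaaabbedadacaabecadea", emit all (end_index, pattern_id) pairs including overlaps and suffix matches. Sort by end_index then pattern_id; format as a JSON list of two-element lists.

Construct AC machine:
Trie nodes:
  0='ε' goto a→7 e→1
  1='e' goto b→2
  2='eb' goto a→3
  3='eba' goto a→4
  4='ebaa' goto a→5
  5='ebaaa' goto b→6
  6='ebaaab' goto ·  ←P0
  7='a' goto d→8
  8='ad' goto a→9
  9='ada' goto c→10
  10='adac' goto ·  ←P1

Failure links (BFS by depth):
  n1('e'): parent n0 fail=0; on 'e' 0 → fail=0;  out ∅∪∅=∅
  n7('a'): parent n0 fail=0; on 'a' 0 → fail=0;  out ∅∪∅=∅
  n2('eb'): parent n1 fail=0; on 'b' 0 → fail=0;  out ∅∪∅=∅
  n8('ad'): parent n7 fail=0; on 'd' 0 → fail=0;  out ∅∪∅=∅
  n3('eba'): parent n2 fail=0; on 'a' 0 → fail=7;  out ∅∪∅=∅
  n9('ada'): parent n8 fail=0; on 'a' 0 → fail=7;  out ∅∪∅=∅
  n4('ebaa'): parent n3 fail=7; on 'a' 7→0 → fail=7;  out ∅∪∅=∅
  n10('adac'): parent n9 fail=7; on 'c' 7→0 → fail=0;  out {1}∪∅={1}
  n5('ebaaa'): parent n4 fail=7; on 'a' 7→0 → fail=7;  out ∅∪∅=∅
  n6('ebaaab'): parent n5 fail=7; on 'b' 7→0 → fail=0;  out {0}∪∅={0}

Text stream:
[0] read 'c'  n0⇒n0
[1] read 'b'  n0⇒n0
[2] read 'e'  n0⇒n1
[3] read 'a'  n1⇒n7 ·f
[4] read 'e'  n7⇒n1 ·f
[5] read 'a'  n1⇒n7 ·f
[6] read 'a'  n7⇒n7 ·f
[7] read 'a'  n7⇒n7 ·f
[8] read 'd'  n7⇒n8
[9] read 'a'  n8⇒n9
[10] read 'c'  n9⇒n10  → match P1@[7:10]
[11] read 'a'  n10⇒n7 ·f
[12] read 'd'  n7⇒n8
[13] read 'a'  n8⇒n9
[14] read 'c'  n9⇒n10  → match P1@[11:14]
[15] read 'e'  n10⇒n1 ·f
[16] read 'b'  n1⇒n2
[17] read 'a'  n2⇒n3
[18] read 'a'  n3⇒n4
[19] read 'a'  n4⇒n5
[20] read 'b'  n5⇒n6  → match P0@[15:20]
[21] read 'b'  n6⇒n0 ·f
[22] read 'e'  n0⇒n1
[23] read 'd'  n1⇒n0 ·f
[24] read 'a'  n0⇒n7
[25] read 'd'  n7⇒n8
[26] read 'a'  n8⇒n9
[27] read 'c'  n9⇒n10  → match P1@[24:27]
[28] read 'a'  n10⇒n7 ·f
[29] read 'a'  n7⇒n7 ·f
[30] read 'b'  n7⇒n0 ·f
[31] read 'e'  n0⇒n1
[32] read 'c'  n1⇒n0 ·f
[33] read 'a'  n0⇒n7
[34] read 'd'  n7⇒n8
[35] read 'e'  n8⇒n1 ·f
[36] read 'a'  n1⇒n7 ·f

All matches (sorted): [[10,1],[14,1],[20,0],[27,1]]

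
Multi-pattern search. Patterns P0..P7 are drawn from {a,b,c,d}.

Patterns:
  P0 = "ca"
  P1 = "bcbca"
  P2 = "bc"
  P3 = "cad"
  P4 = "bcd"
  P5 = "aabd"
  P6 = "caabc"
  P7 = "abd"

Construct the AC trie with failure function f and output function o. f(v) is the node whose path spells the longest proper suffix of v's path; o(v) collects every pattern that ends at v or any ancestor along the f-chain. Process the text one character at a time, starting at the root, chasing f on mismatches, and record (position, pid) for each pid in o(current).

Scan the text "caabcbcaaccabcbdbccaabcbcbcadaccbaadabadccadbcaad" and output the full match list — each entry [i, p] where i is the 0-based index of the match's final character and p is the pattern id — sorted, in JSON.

Construct AC machine:
Trie nodes:
  n0 'ε': a→10 b→3 c→1
  n1 'c': a→2
  n2 'ca': a→14 d→8  ←P0
  n3 'b': c→4
  n4 'bc': b→5 d→9  ←P2
  n5 'bcb': c→6
  n6 'bcbc': a→7
  n7 'bcbca': ·  ←P1
  n8 'cad': ·  ←P3
  n9 'bcd': ·  ←P4
  n10 'a': a→11 b→17
  n11 'aa': b→12
  n12 'aab': d→13
  n13 'aabd': ·  ←P5
  n14 'caa': b→15
  n15 'caab': c→16
  n16 'caabc': ·  ←P6
  n17 'ab': d→18
  n18 'abd': ·  ←P7

BFS fail/out derivation:
  n1('c'): parent n0 fail=0; on 'c' 0 → fail=0;  out ∅∪∅=∅
  n3('b'): parent n0 fail=0; on 'b' 0 → fail=0;  out ∅∪∅=∅
  n10('a'): parent n0 fail=0; on 'a' 0 → fail=0;  out ∅∪∅=∅
  n2('ca'): parent n1 fail=0; on 'a' 0 → fail=10;  out {0}∪∅={0}
  n4('bc'): parent n3 fail=0; on 'c' 0 → fail=1;  out {2}∪∅={2}
  n11('aa'): parent n10 fail=0; on 'a' 0 → fail=10;  out ∅∪∅=∅
  n17('ab'): parent n10 fail=0; on 'b' 0 → fail=3;  out ∅∪∅=∅
  n5('bcb'): parent n4 fail=1; on 'b' 1→0 → fail=3;  out ∅∪∅=∅
  n8('cad'): parent n2 fail=10; on 'd' 10→0 → fail=0;  out {3}∪∅={3}
  n9('bcd'): parent n4 fail=1; on 'd' 1→0 → fail=0;  out {4}∪∅={4}
  n12('aab'): parent n11 fail=10; on 'b' 10 → fail=17;  out ∅∪∅=∅
  n14('caa'): parent n2 fail=10; on 'a' 10 → fail=11;  out ∅∪∅=∅
  n18('abd'): parent n17 fail=3; on 'd' 3→0 → fail=0;  out {7}∪∅={7}
  n6('bcbc'): parent n5 fail=3; on 'c' 3 → fail=4;  out ∅∪{2}={2}
  n13('aabd'): parent n12 fail=17; on 'd' 17 → fail=18;  out {5}∪{7}={5,7}
  n15('caab'): parent n14 fail=11; on 'b' 11 → fail=12;  out ∅∪∅=∅
  n7('bcbca'): parent n6 fail=4; on 'a' 4→1 → fail=2;  out {1}∪{0}={0,1}
  n16('caabc'): parent n15 fail=12; on 'c' 12→17→3 → fail=4;  out {6}∪{2}={2,6}

Text stream:
i=0 'c': node 0→1
i=1 'a': node 1→2  emit P0@[0:1]
i=2 'a': node 2→14
i=3 'b': node 14→15
i=4 'c': node 15→16  emit P2@[3:4],P6@[0:4]
i=5 'b': node 16→5 ·f
i=6 'c': node 5→6  emit P2@[5:6]
i=7 'a': node 6→7  emit P0@[6:7],P1@[3:7]
i=8 'a': node 7→14 ·f
i=9 'c': node 14→1 ·f
i=10 'c': node 1→1 ·f
i=11 'a': node 1→2  emit P0@[10:11]
i=12 'b': node 2→17 ·f
i=13 'c': node 17→4 ·f  emit P2@[12:13]
i=14 'b': node 4→5
i=15 'd': node 5→0 ·f
i=16 'b': node 0→3
i=17 'c': node 3→4  emit P2@[16:17]
i=18 'c': node 4→1 ·f
i=19 'a': node 1→2  emit P0@[18:19]
i=20 'a': node 2→14
i=21 'b': node 14→15
i=22 'c': node 15→16  emit P2@[21:22],P6@[18:22]
i=23 'b': node 16→5 ·f
i=24 'c': node 5→6  emit P2@[23:24]
i=25 'b': node 6→5 ·f
i=26 'c': node 5→6  emit P2@[25:26]
i=27 'a': node 6→7  emit P0@[26:27],P1@[23:27]
i=28 'd': node 7→8 ·f  emit P3@[26:28]
i=29 'a': node 8→10 ·f
i=30 'c': node 10→1 ·f
i=31 'c': node 1→1 ·f
i=32 'b': node 1→3 ·f
i=33 'a': node 3→10 ·f
i=34 'a': node 10→11
i=35 'd': node 11→0 ·f
i=36 'a': node 0→10
i=37 'b': node 10→17
i=38 'a': node 17→10 ·f
i=39 'd': node 10→0 ·f
i=40 'c': node 0→1
i=41 'c': node 1→1 ·f
i=42 'a': node 1→2  emit P0@[41:42]
i=43 'd': node 2→8  emit P3@[41:43]
i=44 'b': node 8→3 ·f
i=45 'c': node 3→4  emit P2@[44:45]
i=46 'a': node 4→2 ·f  emit P0@[45:46]
i=47 'a': node 2→14
i=48 'd': node 14→0 ·f

Result: [[1,0],[4,2],[4,6],[6,2],[7,0],[7,1],[11,0],[13,2],[17,2],[19,0],[22,2],[22,6],[24,2],[26,2],[27,0],[27,1],[28,3],[42,0],[43,3],[45,2],[46,0]]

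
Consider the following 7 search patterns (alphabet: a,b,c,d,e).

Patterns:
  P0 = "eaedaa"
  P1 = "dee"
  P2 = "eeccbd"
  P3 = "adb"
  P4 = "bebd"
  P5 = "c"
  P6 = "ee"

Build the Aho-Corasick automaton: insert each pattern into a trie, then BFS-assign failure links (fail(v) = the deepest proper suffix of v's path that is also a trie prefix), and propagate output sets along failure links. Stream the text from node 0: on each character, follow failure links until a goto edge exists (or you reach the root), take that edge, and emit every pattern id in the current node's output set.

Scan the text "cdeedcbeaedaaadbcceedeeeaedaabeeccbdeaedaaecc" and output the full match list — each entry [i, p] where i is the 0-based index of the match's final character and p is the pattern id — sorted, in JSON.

Build:
Trie nodes:
  0='ε' goto a→15 b→18 c→22 d→7 e→1
  1='e' goto a→2 e→10
  2='ea' goto e→3
  3='eae' goto d→4
  4='eaed' goto a→5
  5='eaeda' goto a→6
  6='eaedaa' goto ·  [P0 ends]
  7='d' goto e→8
  8='de' goto e→9
  9='dee' goto ·  [P1 ends]
  10='ee' goto c→11  [P6 ends]
  11='eec' goto c→12
  12='eecc' goto b→13
  13='eeccb' goto d→14
  14='eeccbd' goto ·  [P2 ends]
  15='a' goto d→16
  16='ad' goto b→17
  17='adb' goto ·  [P3 ends]
  18='b' goto e→19
  19='be' goto b→20
  20='beb' goto d→21
  21='bebd' goto ·  [P4 ends]
  22='c' goto ·  [P5 ends]

Failure links (BFS by depth):
  n1('e'): parent n0 fail=0; on 'e' 0 → fail=0;  out ∅∪∅=∅
  n7('d'): parent n0 fail=0; on 'd' 0 → fail=0;  out ∅∪∅=∅
  n15('a'): parent n0 fail=0; on 'a' 0 → fail=0;  out ∅∪∅=∅
  n18('b'): parent n0 fail=0; on 'b' 0 → fail=0;  out ∅∪∅=∅
  n22('c'): parent n0 fail=0; on 'c' 0 → fail=0;  out {5}∪∅={5}
  n2('ea'): parent n1 fail=0; on 'a' 0 → fail=15;  out ∅∪∅=∅
  n8('de'): parent n7 fail=0; on 'e' 0 → fail=1;  out ∅∪∅=∅
  n10('ee'): parent n1 fail=0; on 'e' 0 → fail=1;  out {6}∪∅={6}
  n16('ad'): parent n15 fail=0; on 'd' 0 → fail=7;  out ∅∪∅=∅
  n19('be'): parent n18 fail=0; on 'e' 0 → fail=1;  out ∅∪∅=∅
  n3('eae'): parent n2 fail=15; on 'e' 15→0 → fail=1;  out ∅∪∅=∅
  n9('dee'): parent n8 fail=1; on 'e' 1 → fail=10;  out {1}∪{6}={1,6}
  n11('eec'): parent n10 fail=1; on 'c' 1→0 → fail=22;  out ∅∪{5}={5}
  n17('adb'): parent n16 fail=7; on 'b' 7→0 → fail=18;  out {3}∪∅={3}
  n20('beb'): parent n19 fail=1; on 'b' 1→0 → fail=18;  out ∅∪∅=∅
  n4('eaed'): parent n3 fail=1; on 'd' 1→0 → fail=7;  out ∅∪∅=∅
  n12('eecc'): parent n11 fail=22; on 'c' 22→0 → fail=22;  out ∅∪{5}={5}
  n21('bebd'): parent n20 fail=18; on 'd' 18→0 → fail=7;  out {4}∪∅={4}
  n5('eaeda'): parent n4 fail=7; on 'a' 7→0 → fail=15;  out ∅∪∅=∅
  n13('eeccb'): parent n12 fail=22; on 'b' 22→0 → fail=18;  out ∅∪∅=∅
  n6('eaedaa'): parent n5 fail=15; on 'a' 15→0 → fail=15;  out {0}∪∅={0}
  n14('eeccbd'): parent n13 fail=18; on 'd' 18→0 → fail=7;  out {2}∪∅={2}

Run:
[0] read 'c'  n0⇒n22  ** P5@[0:0]
[1] read 'd'  n22⇒n7 (via fail)
[2] read 'e'  n7⇒n8
[3] read 'e'  n8⇒n9  ** P1@[1:3],P6@[2:3]
[4] read 'd'  n9⇒n7 (via fail)
[5] read 'c'  n7⇒n22 (via fail)  ** P5@[5:5]
[6] read 'b'  n22⇒n18 (via fail)
[7] read 'e'  n18⇒n19
[8] read 'a'  n19⇒n2 (via fail)
[9] read 'e'  n2⇒n3
[10] read 'd'  n3⇒n4
[11] read 'a'  n4⇒n5
[12] read 'a'  n5⇒n6  ** P0@[7:12]
[13] read 'a'  n6⇒n15 (via fail)
[14] read 'd'  n15⇒n16
[15] read 'b'  n16⇒n17  ** P3@[13:15]
[16] read 'c'  n17⇒n22 (via fail)  ** P5@[16:16]
[17] read 'c'  n22⇒n22 (via fail)  ** P5@[17:17]
[18] read 'e'  n22⇒n1 (via fail)
[19] read 'e'  n1⇒n10  ** P6@[18:19]
[20] read 'd'  n10⇒n7 (via fail)
[21] read 'e'  n7⇒n8
[22] read 'e'  n8⇒n9  ** P1@[20:22],P6@[21:22]
[23] read 'e'  n9⇒n10 (via fail)  ** P6@[22:23]
[24] read 'a'  n10⇒n2 (via fail)
[25] read 'e'  n2⇒n3
[26] read 'd'  n3⇒n4
[27] read 'a'  n4⇒n5
[28] read 'a'  n5⇒n6  ** P0@[23:28]
[29] read 'b'  n6⇒n18 (via fail)
[30] read 'e'  n18⇒n19
[31] read 'e'  n19⇒n10 (via fail)  ** P6@[30:31]
[32] read 'c'  n10⇒n11  ** P5@[32:32]
[33] read 'c'  n11⇒n12  ** P5@[33:33]
[34] read 'b'  n12⇒n13
[35] read 'd'  n13⇒n14  ** P2@[30:35]
[36] read 'e'  n14⇒n8 (via fail)
[37] read 'a'  n8⇒n2 (via fail)
[38] read 'e'  n2⇒n3
[39] read 'd'  n3⇒n4
[40] read 'a'  n4⇒n5
[41] read 'a'  n5⇒n6  ** P0@[36:41]
[42] read 'e'  n6⇒n1 (via fail)
[43] read 'c'  n1⇒n22 (via fail)  ** P5@[43:43]
[44] read 'c'  n22⇒n22 (via fail)  ** P5@[44:44]

Matches: [[0,5],[3,1],[3,6],[5,5],[12,0],[15,3],[16,5],[17,5],[19,6],[22,1],[22,6],[23,6],[28,0],[31,6],[32,5],[33,5],[35,2],[41,0],[43,5],[44,5]]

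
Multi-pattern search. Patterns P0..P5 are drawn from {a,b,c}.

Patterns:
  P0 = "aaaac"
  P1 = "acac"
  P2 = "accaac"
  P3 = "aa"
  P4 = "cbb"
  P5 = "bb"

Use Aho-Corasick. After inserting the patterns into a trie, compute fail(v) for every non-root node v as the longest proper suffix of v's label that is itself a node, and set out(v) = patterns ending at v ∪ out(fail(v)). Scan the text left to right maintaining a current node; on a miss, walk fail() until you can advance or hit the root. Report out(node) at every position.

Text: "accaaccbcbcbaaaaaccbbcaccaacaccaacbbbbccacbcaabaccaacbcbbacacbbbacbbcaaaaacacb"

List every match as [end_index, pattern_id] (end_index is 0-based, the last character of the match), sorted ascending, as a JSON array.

Build automaton:
Trie (insert patterns):
  0='ε' goto a→1 b→16 c→13
  1='a' goto a→2 c→6
  2='aa' goto a→3  ←P3
  3='aaa' goto a→4
  4='aaaa' goto c→5
  5='aaaac' goto ·  ←P0
  6='ac' goto a→7 c→9
  7='aca' goto c→8
  8='acac' goto ·  ←P1
  9='acc' goto a→10
  10='acca' goto a→11
  11='accaa' goto c→12
  12='accaac' goto ·  ←P2
  13='c' goto b→14
  14='cb' goto b→15
  15='cbb' goto ·  ←P4
  16='b' goto b→17
  17='bb' goto ·  ←P5

BFS fail/out derivation:
  fail(1) 'a': from fail(0)=0 chase 'a': 0 ⇒ 0;  out=∅∪out(0)=∅
  fail(13) 'c': from fail(0)=0 chase 'c': 0 ⇒ 0;  out=∅∪out(0)=∅
  fail(16) 'b': from fail(0)=0 chase 'b': 0 ⇒ 0;  out=∅∪out(0)=∅
  fail(2) 'aa': from fail(1)=0 chase 'a': 0 ⇒ 1;  out={3}∪out(1)={3}
  fail(6) 'ac': from fail(1)=0 chase 'c': 0 ⇒ 13;  out=∅∪out(13)=∅
  fail(14) 'cb': from fail(13)=0 chase 'b': 0 ⇒ 16;  out=∅∪out(16)=∅
  fail(17) 'bb': from fail(16)=0 chase 'b': 0 ⇒ 16;  out={5}∪out(16)={5}
  fail(3) 'aaa': from fail(2)=1 chase 'a': 1 ⇒ 2;  out=∅∪out(2)={3}
  fail(7) 'aca': from fail(6)=13 chase 'a': 13→0 ⇒ 1;  out=∅∪out(1)=∅
  fail(9) 'acc': from fail(6)=13 chase 'c': 13→0 ⇒ 13;  out=∅∪out(13)=∅
  fail(15) 'cbb': from fail(14)=16 chase 'b': 16 ⇒ 17;  out={4}∪out(17)={4,5}
  fail(4) 'aaaa': from fail(3)=2 chase 'a': 2 ⇒ 3;  out=∅∪out(3)={3}
  fail(8) 'acac': from fail(7)=1 chase 'c': 1 ⇒ 6;  out={1}∪out(6)={1}
  fail(10) 'acca': from fail(9)=13 chase 'a': 13→0 ⇒ 1;  out=∅∪out(1)=∅
  fail(5) 'aaaac': from fail(4)=3 chase 'c': 3→2→1 ⇒ 6;  out={0}∪out(6)={0}
  fail(11) 'accaa': from fail(10)=1 chase 'a': 1 ⇒ 2;  out=∅∪out(2)={3}
  fail(12) 'accaac': from fail(11)=2 chase 'c': 2→1 ⇒ 6;  out={2}∪out(6)={2}

Text stream:
i=0 'a': node 0→1
i=1 'c': node 1→6
i=2 'c': node 6→9
i=3 'a': node 9→10
i=4 'a': node 10→11  ** P3@[3:4]
i=5 'c': node 11→12  ** P2@[0:5]
i=6 'c': node 12→9 (via fail)
i=7 'b': node 9→14 (via fail)
i=8 'c': node 14→13 (via fail)
i=9 'b': node 13→14
i=10 'c': node 14→13 (via fail)
i=11 'b': node 13→14
i=12 'a': node 14→1 (via fail)
i=13 'a': node 1→2  ** P3@[12:13]
i=14 'a': node 2→3  ** P3@[13:14]
i=15 'a': node 3→4  ** P3@[14:15]
i=16 'a': node 4→4 (via fail)  ** P3@[15:16]
i=17 'c': node 4→5  ** P0@[13:17]
i=18 'c': node 5→9 (via fail)
i=19 'b': node 9→14 (via fail)
i=20 'b': node 14→15  ** P4@[18:20],P5@[19:20]
i=21 'c': node 15→13 (via fail)
i=22 'a': node 13→1 (via fail)
i=23 'c': node 1→6
i=24 'c': node 6→9
i=25 'a': node 9→10
i=26 'a': node 10→11  ** P3@[25:26]
i=27 'c': node 11→12  ** P2@[22:27]
i=28 'a': node 12→7 (via fail)
i=29 'c': node 7→8  ** P1@[26:29]
i=30 'c': node 8→9 (via fail)
i=31 'a': node 9→10
i=32 'a': node 10→11  ** P3@[31:32]
i=33 'c': node 11→12  ** P2@[28:33]
i=34 'b': node 12→14 (via fail)
i=35 'b': node 14→15  ** P4@[33:35],P5@[34:35]
i=36 'b': node 15→17 (via fail)  ** P5@[35:36]
i=37 'b': node 17→17 (via fail)  ** P5@[36:37]
i=38 'c': node 17→13 (via fail)
i=39 'c': node 13→13 (via fail)
i=40 'a': node 13→1 (via fail)
i=41 'c': node 1→6
i=42 'b': node 6→14 (via fail)
i=43 'c': node 14→13 (via fail)
i=44 'a': node 13→1 (via fail)
i=45 'a': node 1→2  ** P3@[44:45]
i=46 'b': node 2→16 (via fail)
i=47 'a': node 16→1 (via fail)
i=48 'c': node 1→6
i=49 'c': node 6→9
i=50 'a': node 9→10
i=51 'a': node 10→11  ** P3@[50:51]
i=52 'c': node 11→12  ** P2@[47:52]
i=53 'b': node 12→14 (via fail)
i=54 'c': node 14→13 (via fail)
i=55 'b': node 13→14
i=56 'b': node 14→15  ** P4@[54:56],P5@[55:56]
i=57 'a': node 15→1 (via fail)
i=58 'c': node 1→6
i=59 'a': node 6→7
i=60 'c': node 7→8  ** P1@[57:60]
i=61 'b': node 8→14 (via fail)
i=62 'b': node 14→15  ** P4@[60:62],P5@[61:62]
i=63 'b': node 15→17 (via fail)  ** P5@[62:63]
i=64 'a': node 17→1 (via fail)
i=65 'c': node 1→6
i=66 'b': node 6→14 (via fail)
i=67 'b': node 14→15  ** P4@[65:67],P5@[66:67]
i=68 'c': node 15→13 (via fail)
i=69 'a': node 13→1 (via fail)
i=70 'a': node 1→2  ** P3@[69:70]
i=71 'a': node 2→3  ** P3@[70:71]
i=72 'a': node 3→4  ** P3@[71:72]
i=73 'a': node 4→4 (via fail)  ** P3@[72:73]
i=74 'c': node 4→5  ** P0@[70:74]
i=75 'a': node 5→7 (via fail)
i=76 'c': node 7→8  ** P1@[73:76]
i=77 'b': node 8→14 (via fail)

Result: [[4,3],[5,2],[13,3],[14,3],[15,3],[16,3],[17,0],[20,4],[20,5],[26,3],[27,2],[29,1],[32,3],[33,2],[35,4],[35,5],[36,5],[37,5],[45,3],[51,3],[52,2],[56,4],[56,5],[60,1],[62,4],[62,5],[63,5],[67,4],[67,5],[70,3],[71,3],[72,3],[73,3],[74,0],[76,1]]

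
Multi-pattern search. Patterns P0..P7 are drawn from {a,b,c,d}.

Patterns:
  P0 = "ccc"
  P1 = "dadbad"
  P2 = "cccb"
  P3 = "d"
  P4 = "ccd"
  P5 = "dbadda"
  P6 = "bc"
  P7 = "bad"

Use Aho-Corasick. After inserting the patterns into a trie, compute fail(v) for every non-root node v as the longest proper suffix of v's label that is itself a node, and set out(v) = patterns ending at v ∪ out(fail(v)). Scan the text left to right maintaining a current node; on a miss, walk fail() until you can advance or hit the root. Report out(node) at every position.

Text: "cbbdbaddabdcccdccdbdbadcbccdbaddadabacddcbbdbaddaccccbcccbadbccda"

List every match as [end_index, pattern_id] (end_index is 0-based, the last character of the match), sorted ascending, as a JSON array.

Build automaton:
Trie nodes:
  n0 'ε': b→17 c→1 d→4
  n1 'c': c→2
  n2 'cc': c→3 d→11
  n3 'ccc': b→10  ←P0
  n4 'd': a→5 b→12  ←P3
  n5 'da': d→6
  n6 'dad': b→7
  n7 'dadb': a→8
  n8 'dadba': d→9
  n9 'dadbad': ·  ←P1
  n10 'cccb': ·  ←P2
  n11 'ccd': ·  ←P4
  n12 'db': a→13
  n13 'dba': d→14
  n14 'dbad': d→15
  n15 'dbadd': a→16
  n16 'dbadda': ·  ←P5
  n17 'b': a→19 c→18
  n18 'bc': ·  ←P6
  n19 'ba': d→20
  n20 'bad': ·  ←P7

Failure links (BFS by depth):
  fail(1) 'c': from fail(0)=0 chase 'c': 0 ⇒ 0;  out=∅∪out(0)=∅
  fail(4) 'd': from fail(0)=0 chase 'd': 0 ⇒ 0;  out={3}∪out(0)={3}
  fail(17) 'b': from fail(0)=0 chase 'b': 0 ⇒ 0;  out=∅∪out(0)=∅
  fail(2) 'cc': from fail(1)=0 chase 'c': 0 ⇒ 1;  out=∅∪out(1)=∅
  fail(5) 'da': from fail(4)=0 chase 'a': 0 ⇒ 0;  out=∅∪out(0)=∅
  fail(12) 'db': from fail(4)=0 chase 'b': 0 ⇒ 17;  out=∅∪out(17)=∅
  fail(18) 'bc': from fail(17)=0 chase 'c': 0 ⇒ 1;  out={6}∪out(1)={6}
  fail(19) 'ba': from fail(17)=0 chase 'a': 0 ⇒ 0;  out=∅∪out(0)=∅
  fail(3) 'ccc': from fail(2)=1 chase 'c': 1 ⇒ 2;  out={0}∪out(2)={0}
  fail(6) 'dad': from fail(5)=0 chase 'd': 0 ⇒ 4;  out=∅∪out(4)={3}
  fail(11) 'ccd': from fail(2)=1 chase 'd': 1→0 ⇒ 4;  out={4}∪out(4)={3,4}
  fail(13) 'dba': from fail(12)=17 chase 'a': 17 ⇒ 19;  out=∅∪out(19)=∅
  fail(20) 'bad': from fail(19)=0 chase 'd': 0 ⇒ 4;  out={7}∪out(4)={3,7}
  fail(7) 'dadb': from fail(6)=4 chase 'b': 4 ⇒ 12;  out=∅∪out(12)=∅
  fail(10) 'cccb': from fail(3)=2 chase 'b': 2→1→0 ⇒ 17;  out={2}∪out(17)={2}
  fail(14) 'dbad': from fail(13)=19 chase 'd': 19 ⇒ 20;  out=∅∪out(20)={3,7}
  fail(8) 'dadba': from fail(7)=12 chase 'a': 12 ⇒ 13;  out=∅∪out(13)=∅
  fail(15) 'dbadd': from fail(14)=20 chase 'd': 20→4→0 ⇒ 4;  out=∅∪out(4)={3}
  fail(9) 'dadbad': from fail(8)=13 chase 'd': 13 ⇒ 14;  out={1}∪out(14)={1,3,7}
  fail(16) 'dbadda': from fail(15)=4 chase 'a': 4 ⇒ 5;  out={5}∪out(5)={5}

Text stream:
i=0 'c': node 0→1
i=1 'b': node 1→17 (via fail)
i=2 'b': node 17→17 (via fail)
i=3 'd': node 17→4 (via fail)  emit P3@[3:3]
i=4 'b': node 4→12
i=5 'a': node 12→13
i=6 'd': node 13→14  emit P3@[6:6],P7@[4:6]
i=7 'd': node 14→15  emit P3@[7:7]
i=8 'a': node 15→16  emit P5@[3:8]
i=9 'b': node 16→17 (via fail)
i=10 'd': node 17→4 (via fail)  emit P3@[10:10]
i=11 'c': node 4→1 (via fail)
i=12 'c': node 1→2
i=13 'c': node 2→3  emit P0@[11:13]
i=14 'd': node 3→11 (via fail)  emit P3@[14:14],P4@[12:14]
i=15 'c': node 11→1 (via fail)
i=16 'c': node 1→2
i=17 'd': node 2→11  emit P3@[17:17],P4@[15:17]
i=18 'b': node 11→12 (via fail)
i=19 'd': node 12→4 (via fail)  emit P3@[19:19]
i=20 'b': node 4→12
i=21 'a': node 12→13
i=22 'd': node 13→14  emit P3@[22:22],P7@[20:22]
i=23 'c': node 14→1 (via fail)
i=24 'b': node 1→17 (via fail)
i=25 'c': node 17→18  emit P6@[24:25]
i=26 'c': node 18→2 (via fail)
i=27 'd': node 2→11  emit P3@[27:27],P4@[25:27]
i=28 'b': node 11→12 (via fail)
i=29 'a': node 12→13
i=30 'd': node 13→14  emit P3@[30:30],P7@[28:30]
i=31 'd': node 14→15  emit P3@[31:31]
i=32 'a': node 15→16  emit P5@[27:32]
i=33 'd': node 16→6 (via fail)  emit P3@[33:33]
i=34 'a': node 6→5 (via fail)
i=35 'b': node 5→17 (via fail)
i=36 'a': node 17→19
i=37 'c': node 19→1 (via fail)
i=38 'd': node 1→4 (via fail)  emit P3@[38:38]
i=39 'd': node 4→4 (via fail)  emit P3@[39:39]
i=40 'c': node 4→1 (via fail)
i=41 'b': node 1→17 (via fail)
i=42 'b': node 17→17 (via fail)
i=43 'd': node 17→4 (via fail)  emit P3@[43:43]
i=44 'b': node 4→12
i=45 'a': node 12→13
i=46 'd': node 13→14  emit P3@[46:46],P7@[44:46]
i=47 'd': node 14→15  emit P3@[47:47]
i=48 'a': node 15→16  emit P5@[43:48]
i=49 'c': node 16→1 (via fail)
i=50 'c': node 1→2
i=51 'c': node 2→3  emit P0@[49:51]
i=52 'c': node 3→3 (via fail)  emit P0@[50:52]
i=53 'b': node 3→10  emit P2@[50:53]
i=54 'c': node 10→18 (via fail)  emit P6@[53:54]
i=55 'c': node 18→2 (via fail)
i=56 'c': node 2→3  emit P0@[54:56]
i=57 'b': node 3→10  emit P2@[54:57]
i=58 'a': node 10→19 (via fail)
i=59 'd': node 19→20  emit P3@[59:59],P7@[57:59]
i=60 'b': node 20→12 (via fail)
i=61 'c': node 12→18 (via fail)  emit P6@[60:61]
i=62 'c': node 18→2 (via fail)
i=63 'd': node 2→11  emit P3@[63:63],P4@[61:63]
i=64 'a': node 11→5 (via fail)

Matches: [[3,3],[6,3],[6,7],[7,3],[8,5],[10,3],[13,0],[14,3],[14,4],[17,3],[17,4],[19,3],[22,3],[22,7],[25,6],[27,3],[27,4],[30,3],[30,7],[31,3],[32,5],[33,3],[38,3],[39,3],[43,3],[46,3],[46,7],[47,3],[48,5],[51,0],[52,0],[53,2],[54,6],[56,0],[57,2],[59,3],[59,7],[61,6],[63,3],[63,4]]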